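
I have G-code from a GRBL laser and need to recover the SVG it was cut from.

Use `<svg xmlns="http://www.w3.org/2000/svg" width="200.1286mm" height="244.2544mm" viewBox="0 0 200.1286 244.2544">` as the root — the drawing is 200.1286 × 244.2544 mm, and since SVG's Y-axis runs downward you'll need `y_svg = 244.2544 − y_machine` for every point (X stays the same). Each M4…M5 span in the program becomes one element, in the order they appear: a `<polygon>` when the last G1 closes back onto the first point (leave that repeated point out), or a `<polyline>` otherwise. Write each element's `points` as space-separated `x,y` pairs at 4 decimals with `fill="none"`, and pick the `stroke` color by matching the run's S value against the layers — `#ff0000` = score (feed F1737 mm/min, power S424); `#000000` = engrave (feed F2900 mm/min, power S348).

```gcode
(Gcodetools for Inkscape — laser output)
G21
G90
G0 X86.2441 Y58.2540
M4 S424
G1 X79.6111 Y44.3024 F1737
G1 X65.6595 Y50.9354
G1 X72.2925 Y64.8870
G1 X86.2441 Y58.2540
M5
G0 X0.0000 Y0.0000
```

<svg xmlns="http://www.w3.org/2000/svg" width="200.1286mm" height="244.2544mm" viewBox="0 0 200.1286 244.2544">
  <polygon points="86.2441,186.0004 79.6111,199.9520 65.6595,193.3190 72.2925,179.3674" fill="none" stroke="#ff0000"/>
</svg>

y_svg = 244.2544 − y_m. Every run uses S424, so all elements get stroke `#ff0000` (score).

[1] closed run; points: 86.2441,186.0004 79.6111,199.9520 65.6595,193.3190 72.2925,179.3674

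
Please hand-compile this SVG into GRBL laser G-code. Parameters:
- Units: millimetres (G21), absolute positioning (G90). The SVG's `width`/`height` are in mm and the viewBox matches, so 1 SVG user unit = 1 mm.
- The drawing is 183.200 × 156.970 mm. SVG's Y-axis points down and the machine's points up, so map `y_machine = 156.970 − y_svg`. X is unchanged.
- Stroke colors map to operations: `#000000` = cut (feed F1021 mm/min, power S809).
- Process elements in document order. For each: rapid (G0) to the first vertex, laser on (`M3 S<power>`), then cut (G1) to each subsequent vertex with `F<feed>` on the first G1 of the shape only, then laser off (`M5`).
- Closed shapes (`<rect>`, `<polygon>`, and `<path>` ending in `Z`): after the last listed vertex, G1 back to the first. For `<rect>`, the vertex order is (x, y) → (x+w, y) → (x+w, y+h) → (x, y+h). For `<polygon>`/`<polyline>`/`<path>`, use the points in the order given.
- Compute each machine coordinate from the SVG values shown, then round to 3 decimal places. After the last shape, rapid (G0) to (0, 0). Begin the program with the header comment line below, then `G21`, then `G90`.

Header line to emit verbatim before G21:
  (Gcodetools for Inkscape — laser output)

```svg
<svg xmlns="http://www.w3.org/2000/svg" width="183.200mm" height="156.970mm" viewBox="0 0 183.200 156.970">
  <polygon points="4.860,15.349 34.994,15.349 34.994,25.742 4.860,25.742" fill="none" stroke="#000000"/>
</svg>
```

Since the viewBox matches the mm dimensions, user units are millimetres directly. The only transform is the Y-flip y_m = 156.970 − y_svg.

Shape 1 is a rectangle drawn with `<polygon>`. Its stroke #000000 means cut at S809, F1021. After flipping Y the toolpath is (4.860,141.621) → (34.994,141.621) → (34.994,131.228) → (4.860,131.228) → (4.860,141.621), returning to the start.

(Gcodetools for Inkscape — laser output)
G21
G90
G0 X4.860 Y141.621
M3 S809
G1 X34.994 Y141.621 F1021
G1 X34.994 Y131.228
G1 X4.860 Y131.228
G1 X4.860 Y141.621
M5
G0 X0.000 Y0.000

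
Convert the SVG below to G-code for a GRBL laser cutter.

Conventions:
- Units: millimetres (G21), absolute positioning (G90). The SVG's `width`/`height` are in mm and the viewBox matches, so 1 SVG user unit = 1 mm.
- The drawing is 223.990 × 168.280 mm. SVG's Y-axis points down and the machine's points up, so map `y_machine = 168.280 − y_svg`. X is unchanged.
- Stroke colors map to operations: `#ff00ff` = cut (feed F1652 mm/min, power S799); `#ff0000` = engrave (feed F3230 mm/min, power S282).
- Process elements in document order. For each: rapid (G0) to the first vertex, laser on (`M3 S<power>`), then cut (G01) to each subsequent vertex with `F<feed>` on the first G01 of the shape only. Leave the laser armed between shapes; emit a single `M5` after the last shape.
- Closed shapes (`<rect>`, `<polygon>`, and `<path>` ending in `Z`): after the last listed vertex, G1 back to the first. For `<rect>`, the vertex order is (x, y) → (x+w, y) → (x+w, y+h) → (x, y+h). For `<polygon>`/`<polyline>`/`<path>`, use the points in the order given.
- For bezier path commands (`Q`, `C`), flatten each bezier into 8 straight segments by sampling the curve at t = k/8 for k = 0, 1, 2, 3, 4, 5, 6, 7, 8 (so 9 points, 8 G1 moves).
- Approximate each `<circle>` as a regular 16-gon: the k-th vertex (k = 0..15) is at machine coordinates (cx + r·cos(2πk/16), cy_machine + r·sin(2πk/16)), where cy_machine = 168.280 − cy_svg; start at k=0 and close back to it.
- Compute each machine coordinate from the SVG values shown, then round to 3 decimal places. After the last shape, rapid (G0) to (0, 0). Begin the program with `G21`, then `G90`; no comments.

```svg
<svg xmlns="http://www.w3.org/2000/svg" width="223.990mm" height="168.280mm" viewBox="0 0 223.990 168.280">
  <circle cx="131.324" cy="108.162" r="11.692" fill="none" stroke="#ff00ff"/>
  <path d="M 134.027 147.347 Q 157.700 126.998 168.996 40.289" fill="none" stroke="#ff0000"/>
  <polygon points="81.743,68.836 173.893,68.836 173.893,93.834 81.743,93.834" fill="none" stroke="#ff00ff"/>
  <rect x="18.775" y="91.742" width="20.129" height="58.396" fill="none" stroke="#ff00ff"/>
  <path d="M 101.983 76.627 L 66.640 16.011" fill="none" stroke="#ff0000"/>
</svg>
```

viewBox `0 0 223.990 168.280` with mm width/height → 1 unit = 1 mm. Flip: y_m = 168.280 − y_svg.

**Shape 1** — `<circle>` circle, stroke `#ff00ff` → cut (S799, F1652). Machine vertices: (143.016,60.118) → (142.126,64.592) → (139.591,68.385) → (135.798,70.920) → (131.324,71.810) → (126.850,70.920) → (123.057,68.385) → (120.522,64.592) → (119.632,60.118) → (120.522,55.644) → (123.057,51.851) → (126.850,49.316) → (131.324,48.426) → (135.798,49.316) → (139.591,51.851) → (142.126,55.644) → (143.016,60.118). Closed: final G1 returns to the first vertex.

**Shape 2** — `<path>` quadratic bezier, stroke `#ff0000` → engrave (S282, F3230). Control points (SVG): P0=(134.027,147.347), P1=(157.700,126.998), P2=(168.996,40.289); sampled at t=k/8. Machine vertices: (134.027,20.933) → (139.752,27.057) → (145.090,35.255) → (150.041,45.527) → (154.606,57.872) → (158.783,72.291) → (162.574,88.784) → (165.979,107.351) → (168.996,127.991). Open path.

**Shape 3** — `<polygon>` rectangle, stroke `#ff00ff` → cut (S799, F1652). Machine vertices: (81.743,99.444) → (173.893,99.444) → (173.893,74.446) → (81.743,74.446) → (81.743,99.444). Closed: final G1 returns to the first vertex.

**Shape 4** — `<rect>` rectangle, stroke `#ff00ff` → cut (S799, F1652). Machine vertices: (18.775,76.538) → (38.904,76.538) → (38.904,18.142) → (18.775,18.142) → (18.775,76.538). Closed: final G1 returns to the first vertex.

**Shape 5** — `<path>` line segment, stroke `#ff0000` → engrave (S282, F3230). Machine vertices: (101.983,91.653) → (66.640,152.269). Open path.

G21
G90
G0 X143.016 Y60.118
M3 S799
G01 X142.126 Y64.592 F1652
G01 X139.591 Y68.385
G01 X135.798 Y70.920
G01 X131.324 Y71.810
G01 X126.850 Y70.920
G01 X123.057 Y68.385
G01 X120.522 Y64.592
G01 X119.632 Y60.118
G01 X120.522 Y55.644
G01 X123.057 Y51.851
G01 X126.850 Y49.316
G01 X131.324 Y48.426
G01 X135.798 Y49.316
G01 X139.591 Y51.851
G01 X142.126 Y55.644
G01 X143.016 Y60.118
G0 X134.027 Y20.933
M3 S282
G01 X139.752 Y27.057 F3230
G01 X145.090 Y35.255
G01 X150.041 Y45.527
G01 X154.606 Y57.872
G01 X158.783 Y72.291
G01 X162.574 Y88.784
G01 X165.979 Y107.351
G01 X168.996 Y127.991
G0 X81.743 Y99.444
M3 S799
G01 X173.893 Y99.444 F1652
G01 X173.893 Y74.446
G01 X81.743 Y74.446
G01 X81.743 Y99.444
G0 X18.775 Y76.538
M3 S799
G01 X38.904 Y76.538 F1652
G01 X38.904 Y18.142
G01 X18.775 Y18.142
G01 X18.775 Y76.538
G0 X101.983 Y91.653
M3 S282
G01 X66.640 Y152.269 F3230
M5
G0 X0.000 Y0.000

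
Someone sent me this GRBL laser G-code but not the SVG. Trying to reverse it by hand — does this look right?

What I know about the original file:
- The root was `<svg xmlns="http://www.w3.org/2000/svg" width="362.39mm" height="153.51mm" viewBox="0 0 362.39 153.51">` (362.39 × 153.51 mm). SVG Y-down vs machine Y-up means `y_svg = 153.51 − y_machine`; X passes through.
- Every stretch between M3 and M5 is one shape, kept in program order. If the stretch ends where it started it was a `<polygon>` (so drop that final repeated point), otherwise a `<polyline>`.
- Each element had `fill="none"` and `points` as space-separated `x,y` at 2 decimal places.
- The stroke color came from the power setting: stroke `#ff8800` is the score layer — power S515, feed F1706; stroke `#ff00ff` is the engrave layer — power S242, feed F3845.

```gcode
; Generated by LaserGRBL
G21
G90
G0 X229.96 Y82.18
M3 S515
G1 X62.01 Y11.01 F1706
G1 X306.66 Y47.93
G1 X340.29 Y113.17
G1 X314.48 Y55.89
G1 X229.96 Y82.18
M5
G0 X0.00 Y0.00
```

Machine Y-up, SVG Y-down with viewBox height 153.51, so y_svg = 153.51 − y_machine; X carries over. Every run uses S515, so all elements get stroke `#ff8800` (score).

Run 1: The run returns to its start, so emit a `<polygon>` with points (Y-flipped): 229.96,71.33 62.01,142.50 306.66,105.58 340.29,40.34 314.48,97.62.

<svg xmlns="http://www.w3.org/2000/svg" width="362.39mm" height="153.51mm" viewBox="0 0 362.39 153.51">
  <polygon points="229.96,71.33 62.01,142.50 306.66,105.58 340.29,40.34 314.48,97.62" fill="none" stroke="#ff8800"/>
</svg>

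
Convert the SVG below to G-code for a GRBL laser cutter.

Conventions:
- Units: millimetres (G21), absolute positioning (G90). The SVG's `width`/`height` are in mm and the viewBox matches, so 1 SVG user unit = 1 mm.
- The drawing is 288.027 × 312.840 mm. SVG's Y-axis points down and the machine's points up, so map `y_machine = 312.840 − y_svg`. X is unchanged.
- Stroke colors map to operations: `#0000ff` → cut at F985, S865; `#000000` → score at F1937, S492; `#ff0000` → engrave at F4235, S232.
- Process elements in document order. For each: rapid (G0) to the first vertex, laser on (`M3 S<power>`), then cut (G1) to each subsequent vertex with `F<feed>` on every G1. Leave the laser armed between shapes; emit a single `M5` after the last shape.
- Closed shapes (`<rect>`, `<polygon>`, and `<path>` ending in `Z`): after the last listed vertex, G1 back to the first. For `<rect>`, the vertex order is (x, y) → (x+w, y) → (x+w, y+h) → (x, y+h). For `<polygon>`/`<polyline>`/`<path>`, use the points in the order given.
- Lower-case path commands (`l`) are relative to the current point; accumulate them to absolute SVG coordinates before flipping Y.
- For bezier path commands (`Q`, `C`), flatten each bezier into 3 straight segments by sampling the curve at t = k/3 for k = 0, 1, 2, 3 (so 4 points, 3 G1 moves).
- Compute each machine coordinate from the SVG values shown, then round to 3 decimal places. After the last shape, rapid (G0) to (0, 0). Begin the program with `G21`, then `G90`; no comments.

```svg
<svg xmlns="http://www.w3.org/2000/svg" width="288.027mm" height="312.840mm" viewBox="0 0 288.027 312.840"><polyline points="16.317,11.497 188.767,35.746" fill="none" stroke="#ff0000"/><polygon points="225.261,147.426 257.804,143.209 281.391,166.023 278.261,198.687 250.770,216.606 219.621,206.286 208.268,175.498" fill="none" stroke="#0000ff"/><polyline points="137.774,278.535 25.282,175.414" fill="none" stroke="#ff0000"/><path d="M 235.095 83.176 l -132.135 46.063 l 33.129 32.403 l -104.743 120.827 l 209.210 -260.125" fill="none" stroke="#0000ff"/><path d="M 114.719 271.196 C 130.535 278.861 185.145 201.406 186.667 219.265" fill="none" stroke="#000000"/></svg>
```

G21
G90
G0 X16.317 Y301.343
M3 S232
G1 X188.767 Y277.094 F4235
G0 X225.261 Y165.414
M3 S865
G1 X257.804 Y169.631 F985
G1 X281.391 Y146.817 F985
G1 X278.261 Y114.153 F985
G1 X250.770 Y96.234 F985
G1 X219.621 Y106.554 F985
G1 X208.268 Y137.342 F985
G1 X225.261 Y165.414 F985
G0 X137.774 Y34.305
M3 S232
G1 X25.282 Y137.426 F4235
G0 X235.095 Y229.664
M3 S865
G1 X102.960 Y183.601 F985
G1 X136.089 Y151.198 F985
G1 X31.346 Y30.371 F985
G1 X240.556 Y290.496 F985
G0 X114.719 Y41.644
M3 S492
G1 X140.063 Y55.670 F1937
G1 X170.852 Y86.345 F1937
G1 X186.667 Y93.575 F1937
M5
G0 X0.000 Y0.000

viewBox `0 0 288.027 312.840` with mm width/height → 1 unit = 1 mm. Flip: y_m = 312.840 − y_svg.

**Shape 1** — `<polyline>` line segment, stroke `#ff0000` → engrave (S232, F4235). Machine vertices: (16.317,301.343) → (188.767,277.094). Open path.

**Shape 2** — `<polygon>` regular polygon, stroke `#0000ff` → cut (S865, F985). Machine vertices: (225.261,165.414) → (257.804,169.631) → (281.391,146.817) → (278.261,114.153) → (250.770,96.234) → (219.621,106.554) → (208.268,137.342) → (225.261,165.414). Closed: final G1 returns to the first vertex.

**Shape 3** — `<polyline>` line segment, stroke `#ff0000` → engrave (S232, F4235). Machine vertices: (137.774,34.305) → (25.282,137.426). Open path.

**Shape 4** — `<path>` open polyline, stroke `#0000ff` → cut (S865, F985). Machine vertices: (235.095,229.664) → (102.960,183.601) → (136.089,151.198) → (31.346,30.371) → (240.556,290.496). Open path.

**Shape 5** — `<path>` cubic bezier, stroke `#000000` → score (S492, F1937). Control points (SVG): P0=(114.719,271.196), P1=(130.535,278.861), P2=(185.145,201.406), P3=(186.667,219.265); sampled at t=k/3. Machine vertices: (114.719,41.644) → (140.063,55.670) → (170.852,86.345) → (186.667,93.575). Open path.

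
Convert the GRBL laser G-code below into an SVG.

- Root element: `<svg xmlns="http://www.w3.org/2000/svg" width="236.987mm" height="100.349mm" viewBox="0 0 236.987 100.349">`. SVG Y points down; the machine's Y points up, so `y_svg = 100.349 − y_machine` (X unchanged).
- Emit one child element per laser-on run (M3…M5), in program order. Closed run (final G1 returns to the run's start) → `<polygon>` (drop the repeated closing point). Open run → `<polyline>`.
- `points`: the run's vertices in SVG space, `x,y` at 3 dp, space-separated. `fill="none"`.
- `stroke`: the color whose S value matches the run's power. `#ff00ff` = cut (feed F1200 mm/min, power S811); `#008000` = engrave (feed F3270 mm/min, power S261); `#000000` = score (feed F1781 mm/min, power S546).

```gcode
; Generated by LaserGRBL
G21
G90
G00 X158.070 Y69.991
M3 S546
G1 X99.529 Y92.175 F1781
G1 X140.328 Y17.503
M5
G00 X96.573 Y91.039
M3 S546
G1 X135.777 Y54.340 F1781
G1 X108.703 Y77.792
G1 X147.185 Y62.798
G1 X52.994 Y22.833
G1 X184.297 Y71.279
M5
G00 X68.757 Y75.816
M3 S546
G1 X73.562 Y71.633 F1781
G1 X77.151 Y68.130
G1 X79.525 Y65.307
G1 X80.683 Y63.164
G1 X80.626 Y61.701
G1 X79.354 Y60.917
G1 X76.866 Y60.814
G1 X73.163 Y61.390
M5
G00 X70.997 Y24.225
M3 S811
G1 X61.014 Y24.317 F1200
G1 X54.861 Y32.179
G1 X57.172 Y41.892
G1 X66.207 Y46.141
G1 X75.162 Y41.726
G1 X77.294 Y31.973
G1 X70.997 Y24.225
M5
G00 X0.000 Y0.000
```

<svg xmlns="http://www.w3.org/2000/svg" width="236.987mm" height="100.349mm" viewBox="0 0 236.987 100.349">
  <polyline points="158.070,30.358 99.529,8.174 140.328,82.846" fill="none" stroke="#000000"/>
  <polyline points="96.573,9.310 135.777,46.009 108.703,22.557 147.185,37.551 52.994,77.516 184.297,29.070" fill="none" stroke="#000000"/>
  <polyline points="68.757,24.533 73.562,28.716 77.151,32.219 79.525,35.042 80.683,37.185 80.626,38.648 79.354,39.432 76.866,39.535 73.163,38.959" fill="none" stroke="#000000"/>
  <polygon points="70.997,76.124 61.014,76.032 54.861,68.170 57.172,58.457 66.207,54.208 75.162,58.623 77.294,68.376" fill="none" stroke="#ff00ff"/>
</svg>

Machine Y-up, SVG Y-down with viewBox height 100.349, so y_svg = 100.349 − y_machine; X carries over.

Run 1: power S546 maps to stroke `#000000` (score). The run is open, so emit a `<polyline>` with points (Y-flipped): 158.070,30.358 99.529,8.174 140.328,82.846.

Run 2: power S546 maps to stroke `#000000` (score). The run is open, so emit a `<polyline>` with points (Y-flipped): 96.573,9.310 135.777,46.009 108.703,22.557 147.185,37.551 52.994,77.516 184.297,29.070.

Run 3: S546 ⇒ score layer `#000000`. The run is open, so emit a `<polyline>` with points (Y-flipped): 68.757,24.533 73.562,28.716 77.151,32.219 79.525,35.042 80.683,37.185 80.626,38.648 79.354,39.432 76.866,39.535 73.163,38.959.

Run 4: S811 ⇒ cut layer `#ff00ff`. The run returns to its start, so emit a `<polygon>` with points (Y-flipped): 70.997,76.124 61.014,76.032 54.861,68.170 57.172,58.457 66.207,54.208 75.162,58.623 77.294,68.376.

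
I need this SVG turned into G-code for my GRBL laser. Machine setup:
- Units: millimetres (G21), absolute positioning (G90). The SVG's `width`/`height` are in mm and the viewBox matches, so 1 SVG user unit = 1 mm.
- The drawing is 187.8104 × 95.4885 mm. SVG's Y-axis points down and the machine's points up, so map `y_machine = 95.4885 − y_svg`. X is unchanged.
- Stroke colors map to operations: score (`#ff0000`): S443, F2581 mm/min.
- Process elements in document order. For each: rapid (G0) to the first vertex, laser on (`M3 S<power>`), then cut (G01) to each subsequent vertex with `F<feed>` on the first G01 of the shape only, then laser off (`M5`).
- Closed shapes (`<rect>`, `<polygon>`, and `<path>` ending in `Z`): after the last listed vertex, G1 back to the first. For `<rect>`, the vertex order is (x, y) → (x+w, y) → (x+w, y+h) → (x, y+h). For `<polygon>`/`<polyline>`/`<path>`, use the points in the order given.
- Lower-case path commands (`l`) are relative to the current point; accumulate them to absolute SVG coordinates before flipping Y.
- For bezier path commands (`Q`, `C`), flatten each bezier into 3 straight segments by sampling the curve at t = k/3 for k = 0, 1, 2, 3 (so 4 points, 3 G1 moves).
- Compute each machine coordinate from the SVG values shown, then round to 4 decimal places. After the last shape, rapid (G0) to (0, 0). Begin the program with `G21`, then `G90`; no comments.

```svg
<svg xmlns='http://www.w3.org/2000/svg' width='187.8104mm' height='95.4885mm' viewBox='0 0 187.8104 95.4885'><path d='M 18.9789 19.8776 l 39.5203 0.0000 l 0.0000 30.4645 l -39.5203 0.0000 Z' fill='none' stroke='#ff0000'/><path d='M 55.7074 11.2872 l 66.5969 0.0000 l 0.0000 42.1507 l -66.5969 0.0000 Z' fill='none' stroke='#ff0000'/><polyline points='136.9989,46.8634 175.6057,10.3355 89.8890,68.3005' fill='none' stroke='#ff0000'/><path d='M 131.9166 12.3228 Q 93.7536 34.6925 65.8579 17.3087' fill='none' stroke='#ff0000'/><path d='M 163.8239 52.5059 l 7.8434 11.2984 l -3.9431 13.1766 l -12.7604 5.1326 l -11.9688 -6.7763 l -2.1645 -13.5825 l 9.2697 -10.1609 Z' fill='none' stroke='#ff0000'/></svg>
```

Since the viewBox matches the mm dimensions, user units are millimetres directly. The only transform is the Y-flip y_m = 95.4885 − y_svg.

Shape 1 is a rectangle drawn with `<path>`. Its stroke #ff0000 means score at S443, F2581. After flipping Y the toolpath is (18.9789,75.6109) → (58.4992,75.6109) → (58.4992,45.1464) → (18.9789,45.1464) → (18.9789,75.6109), returning to the start.

Shape 2 is a rectangle drawn with `<path>`. Its stroke #ff0000 means score at S443, F2581. After flipping Y the toolpath is (55.7074,84.2013) → (122.3043,84.2013) → (122.3043,42.0506) → (55.7074,42.0506) → (55.7074,84.2013), returning to the start.

Shape 3 is a open polyline drawn with `<polyline>`. Its stroke #ff0000 means score at S443, F2581. After flipping Y the toolpath is (136.9989,48.6251) → (175.6057,85.1530) → (89.8890,27.1880).

Shape 4 is a quadratic bezier drawn with `<path>`. Its stroke #ff0000 means score at S443, F2581. After flipping Y the toolpath is (131.9166,83.1657) → (107.6154,72.6696) → (85.5958,71.0077) → (65.8579,78.1798).

Shape 5 is a regular polygon drawn with `<path>`. Its stroke #ff0000 means score at S443, F2581. After flipping Y the toolpath is (163.8239,42.9826) → (171.6673,31.6842) → (167.7242,18.5076) → (154.9638,13.3750) → (142.9950,20.1513) → (140.8305,33.7338) → (150.1002,43.8947) → (163.8239,42.9826), returning to the start.

G21
G90
G0 X18.9789 Y75.6109
M3 S443
G01 X58.4992 Y75.6109 F2581
G01 X58.4992 Y45.1464
G01 X18.9789 Y45.1464
G01 X18.9789 Y75.6109
M5
G0 X55.7074 Y84.2013
M3 S443
G01 X122.3043 Y84.2013 F2581
G01 X122.3043 Y42.0506
G01 X55.7074 Y42.0506
G01 X55.7074 Y84.2013
M5
G0 X136.9989 Y48.6251
M3 S443
G01 X175.6057 Y85.1530 F2581
G01 X89.8890 Y27.1880
M5
G0 X131.9166 Y83.1657
M3 S443
G01 X107.6154 Y72.6696 F2581
G01 X85.5958 Y71.0077
G01 X65.8579 Y78.1798
M5
G0 X163.8239 Y42.9826
M3 S443
G01 X171.6673 Y31.6842 F2581
G01 X167.7242 Y18.5076
G01 X154.9638 Y13.3750
G01 X142.9950 Y20.1513
G01 X140.8305 Y33.7338
G01 X150.1002 Y43.8947
G01 X163.8239 Y42.9826
M5
G0 X0.0000 Y0.0000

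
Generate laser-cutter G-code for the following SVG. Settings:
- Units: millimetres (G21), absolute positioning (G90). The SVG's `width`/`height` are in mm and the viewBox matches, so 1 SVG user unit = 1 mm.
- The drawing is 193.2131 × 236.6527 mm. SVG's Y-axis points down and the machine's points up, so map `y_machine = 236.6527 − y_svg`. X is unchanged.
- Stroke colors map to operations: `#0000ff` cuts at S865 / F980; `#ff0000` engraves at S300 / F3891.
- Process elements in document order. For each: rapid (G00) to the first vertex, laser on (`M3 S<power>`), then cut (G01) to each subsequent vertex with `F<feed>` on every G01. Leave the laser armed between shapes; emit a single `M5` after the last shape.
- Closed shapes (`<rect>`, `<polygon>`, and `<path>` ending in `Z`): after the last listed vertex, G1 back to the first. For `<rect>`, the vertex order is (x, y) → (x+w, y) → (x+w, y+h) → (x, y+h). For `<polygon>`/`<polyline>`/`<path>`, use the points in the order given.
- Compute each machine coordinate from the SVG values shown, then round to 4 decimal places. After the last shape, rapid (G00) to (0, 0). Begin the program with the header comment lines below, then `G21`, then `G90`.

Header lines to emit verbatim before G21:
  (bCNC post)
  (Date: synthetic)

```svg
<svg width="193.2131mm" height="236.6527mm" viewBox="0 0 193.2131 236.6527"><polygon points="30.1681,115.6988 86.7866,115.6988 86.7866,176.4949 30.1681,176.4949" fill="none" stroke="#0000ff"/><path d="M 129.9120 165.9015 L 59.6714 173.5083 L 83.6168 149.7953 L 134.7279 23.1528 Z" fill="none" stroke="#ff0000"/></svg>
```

(bCNC post)
(Date: synthetic)
G21
G90
G00 X30.1681 Y120.9539
M3 S865
G01 X86.7866 Y120.9539 F980
G01 X86.7866 Y60.1578 F980
G01 X30.1681 Y60.1578 F980
G01 X30.1681 Y120.9539 F980
G00 X129.9120 Y70.7512
M3 S300
G01 X59.6714 Y63.1444 F3891
G01 X83.6168 Y86.8574 F3891
G01 X134.7279 Y213.4999 F3891
G01 X129.9120 Y70.7512 F3891
M5
G00 X0.0000 Y0.0000

viewBox `0 0 193.2131 236.6527` with mm width/height → 1 unit = 1 mm. Flip: y_m = 236.6527 − y_svg.

**Shape 1** — `<polygon>` rectangle, stroke `#0000ff` → cut (S865, F980). Machine vertices: (30.1681,120.9539) → (86.7866,120.9539) → (86.7866,60.1578) → (30.1681,60.1578) → (30.1681,120.9539). Closed: final G1 returns to the first vertex.

**Shape 2** — `<path>` closed polygon, stroke `#ff0000` → engrave (S300, F3891). Machine vertices: (129.9120,70.7512) → (59.6714,63.1444) → (83.6168,86.8574) → (134.7279,213.4999) → (129.9120,70.7512). Closed: final G1 returns to the first vertex.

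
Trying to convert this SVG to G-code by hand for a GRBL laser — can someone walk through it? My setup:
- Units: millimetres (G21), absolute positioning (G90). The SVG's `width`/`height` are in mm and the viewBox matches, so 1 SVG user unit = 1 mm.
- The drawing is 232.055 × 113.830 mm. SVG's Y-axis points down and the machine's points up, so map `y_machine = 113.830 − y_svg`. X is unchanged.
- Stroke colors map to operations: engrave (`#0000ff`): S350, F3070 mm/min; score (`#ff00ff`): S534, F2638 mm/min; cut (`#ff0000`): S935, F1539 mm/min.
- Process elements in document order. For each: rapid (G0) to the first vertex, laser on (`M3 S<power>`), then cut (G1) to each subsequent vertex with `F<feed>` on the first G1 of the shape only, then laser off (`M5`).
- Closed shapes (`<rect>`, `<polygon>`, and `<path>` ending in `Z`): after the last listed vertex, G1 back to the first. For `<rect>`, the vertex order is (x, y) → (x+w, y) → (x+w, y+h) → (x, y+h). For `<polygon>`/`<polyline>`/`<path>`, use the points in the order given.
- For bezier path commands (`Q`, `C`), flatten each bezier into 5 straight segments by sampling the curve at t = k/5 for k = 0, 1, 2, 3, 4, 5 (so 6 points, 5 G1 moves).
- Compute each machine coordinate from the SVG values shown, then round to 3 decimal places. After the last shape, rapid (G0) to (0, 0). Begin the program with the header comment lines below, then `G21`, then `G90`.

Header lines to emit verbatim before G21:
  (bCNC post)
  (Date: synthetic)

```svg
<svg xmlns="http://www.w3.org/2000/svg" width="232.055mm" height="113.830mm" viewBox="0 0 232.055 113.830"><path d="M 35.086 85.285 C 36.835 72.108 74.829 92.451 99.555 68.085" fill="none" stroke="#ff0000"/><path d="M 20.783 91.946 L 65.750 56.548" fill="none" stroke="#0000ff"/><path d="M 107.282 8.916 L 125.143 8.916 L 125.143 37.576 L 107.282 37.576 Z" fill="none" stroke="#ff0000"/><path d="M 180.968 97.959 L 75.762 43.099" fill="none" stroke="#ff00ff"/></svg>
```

Since the viewBox matches the mm dimensions, user units are millimetres directly. The only transform is the Y-flip y_m = 113.830 − y_svg.

Shape 1 is a cubic bezier drawn with `<path>`. Its stroke #ff0000 means cut at S935, F1539. After flipping Y the toolpath is (35.086,28.545) → (40.089,33.055) → (51.414,33.274) → (66.684,32.959) → (83.523,35.865) → (99.555,45.745).

Shape 2 is a line segment drawn with `<path>`. Its stroke #0000ff means engrave at S350, F3070. After flipping Y the toolpath is (20.783,21.884) → (65.750,57.282).

Shape 3 is a rectangle drawn with `<path>`. Its stroke #ff0000 means cut at S935, F1539. After flipping Y the toolpath is (107.282,104.914) → (125.143,104.914) → (125.143,76.254) → (107.282,76.254) → (107.282,104.914), returning to the start.

Shape 4 is a line segment drawn with `<path>`. Its stroke #ff00ff means score at S534, F2638. After flipping Y the toolpath is (180.968,15.871) → (75.762,70.731).

(bCNC post)
(Date: synthetic)
G21
G90
G0 X35.086 Y28.545
M3 S935
G1 X40.089 Y33.055 F1539
G1 X51.414 Y33.274
G1 X66.684 Y32.959
G1 X83.523 Y35.865
G1 X99.555 Y45.745
M5
G0 X20.783 Y21.884
M3 S350
G1 X65.750 Y57.282 F3070
M5
G0 X107.282 Y104.914
M3 S935
G1 X125.143 Y104.914 F1539
G1 X125.143 Y76.254
G1 X107.282 Y76.254
G1 X107.282 Y104.914
M5
G0 X180.968 Y15.871
M3 S534
G1 X75.762 Y70.731 F2638
M5
G0 X0.000 Y0.000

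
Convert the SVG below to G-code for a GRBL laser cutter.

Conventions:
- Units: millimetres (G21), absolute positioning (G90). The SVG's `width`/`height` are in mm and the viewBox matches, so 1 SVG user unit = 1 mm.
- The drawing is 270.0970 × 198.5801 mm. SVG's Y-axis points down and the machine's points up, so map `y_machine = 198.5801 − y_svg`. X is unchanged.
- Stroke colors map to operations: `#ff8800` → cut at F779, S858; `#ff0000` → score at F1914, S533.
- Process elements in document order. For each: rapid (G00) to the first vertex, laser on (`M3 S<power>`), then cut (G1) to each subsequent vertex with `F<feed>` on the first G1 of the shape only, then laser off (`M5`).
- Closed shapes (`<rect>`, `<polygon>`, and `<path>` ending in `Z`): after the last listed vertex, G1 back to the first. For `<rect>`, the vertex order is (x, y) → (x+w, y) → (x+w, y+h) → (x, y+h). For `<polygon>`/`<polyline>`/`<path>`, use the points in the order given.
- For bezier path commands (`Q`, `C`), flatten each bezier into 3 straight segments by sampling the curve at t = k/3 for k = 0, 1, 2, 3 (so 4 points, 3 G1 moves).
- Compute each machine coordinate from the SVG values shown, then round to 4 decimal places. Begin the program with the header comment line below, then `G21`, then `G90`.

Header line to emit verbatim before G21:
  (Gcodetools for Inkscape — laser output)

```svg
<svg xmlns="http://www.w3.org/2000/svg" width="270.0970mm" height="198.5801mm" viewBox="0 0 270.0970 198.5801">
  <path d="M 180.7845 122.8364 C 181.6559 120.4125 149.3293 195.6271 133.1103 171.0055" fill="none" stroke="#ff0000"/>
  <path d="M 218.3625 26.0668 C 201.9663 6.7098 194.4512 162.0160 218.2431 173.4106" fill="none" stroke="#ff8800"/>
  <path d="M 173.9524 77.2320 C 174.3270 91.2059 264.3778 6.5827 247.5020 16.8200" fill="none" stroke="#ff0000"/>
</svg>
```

(Gcodetools for Inkscape — laser output)
G21
G90
G00 X180.7845 Y75.7437
M3 S533
G1 X172.4160 Y58.8612 F1914
G1 X152.8724 Y29.6586
G1 X133.1103 Y27.5746
M5
G00 X218.3625 Y172.5133
M3 S858
G1 X205.7573 Y145.4483 F779
G1 X204.0563 Y72.7356
G1 X218.2431 Y25.1695
M5
G00 X173.9524 Y121.3481
M3 S533
G1 X196.9375 Y133.0748 F1914
G1 X236.0172 Y167.5423
G1 X247.5020 Y181.7601
M5

Since the viewBox matches the mm dimensions, user units are millimetres directly. The only transform is the Y-flip y_m = 198.5801 − y_svg.

Shape 1 is a cubic bezier drawn with `<path>`. Its stroke #ff0000 means score at S533, F1914. After flipping Y the toolpath is (180.7845,75.7437) → (172.4160,58.8612) → (152.8724,29.6586) → (133.1103,27.5746).

Shape 2 is a cubic bezier drawn with `<path>`. Its stroke #ff8800 means cut at S858, F779. After flipping Y the toolpath is (218.3625,172.5133) → (205.7573,145.4483) → (204.0563,72.7356) → (218.2431,25.1695).

Shape 3 is a cubic bezier drawn with `<path>`. Its stroke #ff0000 means score at S533, F1914. After flipping Y the toolpath is (173.9524,121.3481) → (196.9375,133.0748) → (236.0172,167.5423) → (247.5020,181.7601).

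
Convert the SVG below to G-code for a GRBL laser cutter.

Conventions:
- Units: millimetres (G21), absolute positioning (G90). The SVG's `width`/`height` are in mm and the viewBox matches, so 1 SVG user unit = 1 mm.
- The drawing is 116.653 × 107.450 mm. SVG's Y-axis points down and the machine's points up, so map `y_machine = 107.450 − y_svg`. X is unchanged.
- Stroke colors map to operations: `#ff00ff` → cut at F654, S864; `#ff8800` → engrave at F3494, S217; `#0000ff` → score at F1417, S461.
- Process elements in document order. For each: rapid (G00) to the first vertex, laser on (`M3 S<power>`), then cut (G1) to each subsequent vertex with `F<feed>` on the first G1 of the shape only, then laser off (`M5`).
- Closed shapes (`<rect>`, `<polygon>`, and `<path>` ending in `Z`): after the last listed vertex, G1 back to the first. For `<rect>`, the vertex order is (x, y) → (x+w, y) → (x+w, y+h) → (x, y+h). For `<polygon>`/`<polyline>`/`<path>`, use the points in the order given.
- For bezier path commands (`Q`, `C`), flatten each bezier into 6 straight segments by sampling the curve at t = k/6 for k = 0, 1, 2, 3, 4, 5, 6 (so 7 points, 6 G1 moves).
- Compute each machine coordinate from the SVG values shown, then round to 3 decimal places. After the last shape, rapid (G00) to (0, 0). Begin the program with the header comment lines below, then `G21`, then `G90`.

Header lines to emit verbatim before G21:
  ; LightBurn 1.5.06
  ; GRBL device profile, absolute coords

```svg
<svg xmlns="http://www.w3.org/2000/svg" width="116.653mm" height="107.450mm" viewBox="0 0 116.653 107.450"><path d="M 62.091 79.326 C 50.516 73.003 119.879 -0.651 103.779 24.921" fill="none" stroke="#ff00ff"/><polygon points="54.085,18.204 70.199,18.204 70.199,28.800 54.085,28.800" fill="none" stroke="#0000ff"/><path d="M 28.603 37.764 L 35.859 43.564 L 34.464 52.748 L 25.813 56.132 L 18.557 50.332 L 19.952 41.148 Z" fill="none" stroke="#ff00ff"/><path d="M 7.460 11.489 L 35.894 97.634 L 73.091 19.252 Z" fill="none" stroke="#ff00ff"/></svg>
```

1 u = 1 mm; y_m = 107.450 − y.

[1] `<path>` cubic bezier, #ff00ff→cut S864 F654: (62.091,28.124) → (62.278,36.125) → (71.332,50.722) → (84.632,67.287) → (97.554,81.194) → (105.477,87.817) → (103.779,82.529)

[2] `<polygon>` rectangle, #0000ff→score S461 F1417: (54.085,89.246) → (70.199,89.246) → (70.199,78.650) → (54.085,78.650) → (54.085,89.246) (closed)

[3] `<path>` regular polygon, #ff00ff→cut S864 F654: (28.603,69.686) → (35.859,63.886) → (34.464,54.702) → (25.813,51.318) → (18.557,57.118) → (19.952,66.302) → (28.603,69.686) (closed)

[4] `<path>` closed polygon, #ff00ff→cut S864 F654: (7.460,95.961) → (35.894,9.816) → (73.091,88.198) → (7.460,95.961) (closed)

; LightBurn 1.5.06
; GRBL device profile, absolute coords
G21
G90
G00 X62.091 Y28.124
M3 S864
G1 X62.278 Y36.125 F654
G1 X71.332 Y50.722
G1 X84.632 Y67.287
G1 X97.554 Y81.194
G1 X105.477 Y87.817
G1 X103.779 Y82.529
M5
G00 X54.085 Y89.246
M3 S461
G1 X70.199 Y89.246 F1417
G1 X70.199 Y78.650
G1 X54.085 Y78.650
G1 X54.085 Y89.246
M5
G00 X28.603 Y69.686
M3 S864
G1 X35.859 Y63.886 F654
G1 X34.464 Y54.702
G1 X25.813 Y51.318
G1 X18.557 Y57.118
G1 X19.952 Y66.302
G1 X28.603 Y69.686
M5
G00 X7.460 Y95.961
M3 S864
G1 X35.894 Y9.816 F654
G1 X73.091 Y88.198
G1 X7.460 Y95.961
M5
G00 X0.000 Y0.000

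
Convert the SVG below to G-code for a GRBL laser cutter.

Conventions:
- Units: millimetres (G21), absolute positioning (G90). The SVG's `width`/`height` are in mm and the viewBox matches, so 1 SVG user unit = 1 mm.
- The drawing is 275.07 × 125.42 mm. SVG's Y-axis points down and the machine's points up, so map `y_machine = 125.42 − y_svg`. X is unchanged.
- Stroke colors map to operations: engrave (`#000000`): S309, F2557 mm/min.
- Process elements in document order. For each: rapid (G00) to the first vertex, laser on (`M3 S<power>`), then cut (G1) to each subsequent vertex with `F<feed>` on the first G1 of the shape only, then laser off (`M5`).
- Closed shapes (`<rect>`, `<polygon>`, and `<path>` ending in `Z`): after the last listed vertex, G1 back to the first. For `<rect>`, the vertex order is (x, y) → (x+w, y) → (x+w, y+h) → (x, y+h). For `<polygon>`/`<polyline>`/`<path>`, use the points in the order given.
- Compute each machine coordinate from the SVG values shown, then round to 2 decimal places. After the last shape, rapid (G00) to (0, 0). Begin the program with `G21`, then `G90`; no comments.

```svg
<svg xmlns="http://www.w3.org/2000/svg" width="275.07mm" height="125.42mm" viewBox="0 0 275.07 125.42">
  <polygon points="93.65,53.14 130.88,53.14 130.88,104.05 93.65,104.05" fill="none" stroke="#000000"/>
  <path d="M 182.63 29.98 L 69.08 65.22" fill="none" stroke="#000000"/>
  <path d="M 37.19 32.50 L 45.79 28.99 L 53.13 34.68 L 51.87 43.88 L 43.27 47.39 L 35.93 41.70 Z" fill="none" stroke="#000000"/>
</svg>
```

1 u = 1 mm; y_m = 125.42 − y.

[1] `<polygon>` rectangle, #000000→engrave S309 F2557: (93.65,72.28) → (130.88,72.28) → (130.88,21.37) → (93.65,21.37) → (93.65,72.28) (closed)

[2] `<path>` line segment, #000000→engrave S309 F2557: (182.63,95.44) → (69.08,60.20)

[3] `<path>` regular polygon, #000000→engrave S309 F2557: (37.19,92.92) → (45.79,96.43) → (53.13,90.74) → (51.87,81.54) → (43.27,78.03) → (35.93,83.72) → (37.19,92.92) (closed)

G21
G90
G00 X93.65 Y72.28
M3 S309
G1 X130.88 Y72.28 F2557
G1 X130.88 Y21.37
G1 X93.65 Y21.37
G1 X93.65 Y72.28
M5
G00 X182.63 Y95.44
M3 S309
G1 X69.08 Y60.20 F2557
M5
G00 X37.19 Y92.92
M3 S309
G1 X45.79 Y96.43 F2557
G1 X53.13 Y90.74
G1 X51.87 Y81.54
G1 X43.27 Y78.03
G1 X35.93 Y83.72
G1 X37.19 Y92.92
M5
G00 X0.00 Y0.00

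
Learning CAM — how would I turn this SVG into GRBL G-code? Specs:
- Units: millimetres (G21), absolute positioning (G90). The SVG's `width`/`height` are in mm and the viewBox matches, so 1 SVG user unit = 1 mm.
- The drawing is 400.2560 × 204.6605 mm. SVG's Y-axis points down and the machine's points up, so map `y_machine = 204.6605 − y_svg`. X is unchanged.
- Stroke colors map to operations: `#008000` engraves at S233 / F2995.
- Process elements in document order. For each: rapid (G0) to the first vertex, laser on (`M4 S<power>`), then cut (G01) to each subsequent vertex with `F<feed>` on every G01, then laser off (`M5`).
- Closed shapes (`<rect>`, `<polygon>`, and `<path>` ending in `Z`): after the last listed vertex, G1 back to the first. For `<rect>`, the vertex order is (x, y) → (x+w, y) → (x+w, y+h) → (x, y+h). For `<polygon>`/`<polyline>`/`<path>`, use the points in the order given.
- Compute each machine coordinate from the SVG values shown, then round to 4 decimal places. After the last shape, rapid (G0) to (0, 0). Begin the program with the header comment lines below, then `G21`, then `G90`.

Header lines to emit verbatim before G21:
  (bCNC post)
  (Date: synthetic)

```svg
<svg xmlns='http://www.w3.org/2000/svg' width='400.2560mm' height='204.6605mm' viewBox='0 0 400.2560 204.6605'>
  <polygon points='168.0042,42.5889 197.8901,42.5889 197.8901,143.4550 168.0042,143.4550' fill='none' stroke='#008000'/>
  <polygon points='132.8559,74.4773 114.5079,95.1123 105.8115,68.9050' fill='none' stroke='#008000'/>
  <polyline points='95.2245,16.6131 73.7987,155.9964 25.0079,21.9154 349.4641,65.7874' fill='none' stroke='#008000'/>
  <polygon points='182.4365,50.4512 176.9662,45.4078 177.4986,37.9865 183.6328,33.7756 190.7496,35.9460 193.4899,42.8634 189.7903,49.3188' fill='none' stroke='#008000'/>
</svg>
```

(bCNC post)
(Date: synthetic)
G21
G90
G0 X168.0042 Y162.0716
M4 S233
G01 X197.8901 Y162.0716 F2995
G01 X197.8901 Y61.2055 F2995
G01 X168.0042 Y61.2055 F2995
G01 X168.0042 Y162.0716 F2995
M5
G0 X132.8559 Y130.1832
M4 S233
G01 X114.5079 Y109.5482 F2995
G01 X105.8115 Y135.7555 F2995
G01 X132.8559 Y130.1832 F2995
M5
G0 X95.2245 Y188.0474
M4 S233
G01 X73.7987 Y48.6641 F2995
G01 X25.0079 Y182.7451 F2995
G01 X349.4641 Y138.8731 F2995
M5
G0 X182.4365 Y154.2093
M4 S233
G01 X176.9662 Y159.2527 F2995
G01 X177.4986 Y166.6740 F2995
G01 X183.6328 Y170.8849 F2995
G01 X190.7496 Y168.7145 F2995
G01 X193.4899 Y161.7971 F2995
G01 X189.7903 Y155.3417 F2995
G01 X182.4365 Y154.2093 F2995
M5
G0 X0.0000 Y0.0000

Since the viewBox matches the mm dimensions, user units are millimetres directly. The only transform is the Y-flip y_m = 204.6605 − y_svg.

Shape 1 is a rectangle drawn with `<polygon>`. Its stroke #008000 means engrave at S233, F2995. After flipping Y the toolpath is (168.0042,162.0716) → (197.8901,162.0716) → (197.8901,61.2055) → (168.0042,61.2055) → (168.0042,162.0716), returning to the start.

Shape 2 is a regular polygon drawn with `<polygon>`. Its stroke #008000 means engrave at S233, F2995. After flipping Y the toolpath is (132.8559,130.1832) → (114.5079,109.5482) → (105.8115,135.7555) → (132.8559,130.1832), returning to the start.

Shape 3 is a open polyline drawn with `<polyline>`. Its stroke #008000 means engrave at S233, F2995. After flipping Y the toolpath is (95.2245,188.0474) → (73.7987,48.6641) → (25.0079,182.7451) → (349.4641,138.8731).

Shape 4 is a regular polygon drawn with `<polygon>`. Its stroke #008000 means engrave at S233, F2995. After flipping Y the toolpath is (182.4365,154.2093) → (176.9662,159.2527) → (177.4986,166.6740) → (183.6328,170.8849) → (190.7496,168.7145) → (193.4899,161.7971) → (189.7903,155.3417) → (182.4365,154.2093), returning to the start.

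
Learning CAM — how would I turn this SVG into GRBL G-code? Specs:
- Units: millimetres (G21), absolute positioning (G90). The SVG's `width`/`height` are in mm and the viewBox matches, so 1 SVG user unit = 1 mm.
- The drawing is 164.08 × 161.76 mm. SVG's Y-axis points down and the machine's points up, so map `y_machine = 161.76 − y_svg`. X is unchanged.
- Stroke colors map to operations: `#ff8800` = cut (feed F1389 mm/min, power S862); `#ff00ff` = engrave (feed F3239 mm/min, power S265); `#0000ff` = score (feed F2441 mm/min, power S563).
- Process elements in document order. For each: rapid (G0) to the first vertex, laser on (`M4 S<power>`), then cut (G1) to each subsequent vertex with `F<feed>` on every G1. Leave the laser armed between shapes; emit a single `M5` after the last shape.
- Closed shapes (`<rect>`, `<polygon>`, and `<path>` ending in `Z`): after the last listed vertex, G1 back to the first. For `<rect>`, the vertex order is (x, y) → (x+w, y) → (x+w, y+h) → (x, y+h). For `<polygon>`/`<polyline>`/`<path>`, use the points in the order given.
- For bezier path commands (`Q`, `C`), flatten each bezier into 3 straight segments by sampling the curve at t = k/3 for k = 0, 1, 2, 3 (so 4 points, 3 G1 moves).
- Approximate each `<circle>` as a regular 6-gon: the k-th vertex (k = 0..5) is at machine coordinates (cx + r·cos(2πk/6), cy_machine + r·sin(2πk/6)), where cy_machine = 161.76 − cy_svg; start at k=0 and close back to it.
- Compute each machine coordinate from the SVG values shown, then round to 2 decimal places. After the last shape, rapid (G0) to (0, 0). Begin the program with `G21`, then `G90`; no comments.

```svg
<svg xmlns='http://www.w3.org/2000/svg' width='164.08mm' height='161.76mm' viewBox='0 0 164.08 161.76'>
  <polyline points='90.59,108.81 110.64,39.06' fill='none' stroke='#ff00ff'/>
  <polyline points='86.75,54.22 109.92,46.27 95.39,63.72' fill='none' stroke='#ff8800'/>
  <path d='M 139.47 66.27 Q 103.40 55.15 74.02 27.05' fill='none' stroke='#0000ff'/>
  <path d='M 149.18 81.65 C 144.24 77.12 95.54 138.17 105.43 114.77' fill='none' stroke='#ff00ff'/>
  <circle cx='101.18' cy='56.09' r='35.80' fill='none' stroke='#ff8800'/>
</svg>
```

G21
G90
G0 X90.59 Y52.95
M4 S265
G1 X110.64 Y122.70 F3239
G0 X86.75 Y107.54
M4 S862
G1 X109.92 Y115.49 F1389
G1 X95.39 Y98.04 F1389
G0 X139.47 Y95.49
M4 S563
G1 X116.17 Y104.79 F2441
G1 X94.35 Y117.86 F2441
G1 X74.02 Y134.71 F2441
G0 X149.18 Y80.11
M4 S265
G1 X133.44 Y68.34 F3239
G1 X111.28 Y46.18 F3239
G1 X105.43 Y46.99 F3239
G0 X136.98 Y105.67
M4 S862
G1 X119.08 Y136.67 F1389
G1 X83.28 Y136.67 F1389
G1 X65.38 Y105.67 F1389
G1 X83.28 Y74.67 F1389
G1 X119.08 Y74.67 F1389
G1 X136.98 Y105.67 F1389
M5
G0 X0.00 Y0.00

Since the viewBox matches the mm dimensions, user units are millimetres directly. The only transform is the Y-flip y_m = 161.76 − y_svg.

Shape 1 is a line segment drawn with `<polyline>`. Its stroke #ff00ff means engrave at S265, F3239. After flipping Y the toolpath is (90.59,52.95) → (110.64,122.70).

Shape 2 is a open polyline drawn with `<polyline>`. Its stroke #ff8800 means cut at S862, F1389. After flipping Y the toolpath is (86.75,107.54) → (109.92,115.49) → (95.39,98.04).

Shape 3 is a quadratic bezier drawn with `<path>`. Its stroke #0000ff means score at S563, F2441. After flipping Y the toolpath is (139.47,95.49) → (116.17,104.79) → (94.35,117.86) → (74.02,134.71).

Shape 4 is a cubic bezier drawn with `<path>`. Its stroke #ff00ff means engrave at S265, F3239. After flipping Y the toolpath is (149.18,80.11) → (133.44,68.34) → (111.28,46.18) → (105.43,46.99).

Shape 5 is a circle drawn with `<circle>`. Its stroke #ff8800 means cut at S862, F1389. After flipping Y the toolpath is (136.98,105.67) → (119.08,136.67) → (83.28,136.67) → (65.38,105.67) → (83.28,74.67) → (119.08,74.67) → (136.98,105.67), returning to the start.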